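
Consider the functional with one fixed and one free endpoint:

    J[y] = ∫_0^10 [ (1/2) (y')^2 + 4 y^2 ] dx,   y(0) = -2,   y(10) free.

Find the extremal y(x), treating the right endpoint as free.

The Lagrangian L = (1/2) (y')^2 + 4 y^2 gives
    ∂L/∂y = 8 y,   ∂L/∂y' = y'.
Euler-Lagrange: y'' − 8 y = 0.
With k = sqrt(8), the general solution is
    y(x) = A cosh(sqrt(8) x) + B sinh(sqrt(8) x).
Fixed left endpoint y(0) = -2 ⇒ A = -2.
The right endpoint x = 10 is free, so the natural (transversality) condition is ∂L/∂y' |_{x=10} = 0, i.e. y'(10) = 0.
Compute y'(x) = A k sinh(k x) + B k cosh(k x), so
    y'(10) = A k sinh(k·10) + B k cosh(k·10) = 0
    ⇒ B = −A tanh(k·10) = 2 tanh(sqrt(8)·10).
Therefore the extremal is
    y(x) = −2 cosh(sqrt(8) x) + 2 tanh(sqrt(8)·10) sinh(sqrt(8) x).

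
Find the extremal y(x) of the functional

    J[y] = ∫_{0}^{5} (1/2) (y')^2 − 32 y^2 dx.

The Lagrangian is L = (1/2) (y')^2 − 32 y^2.
Compute ∂L/∂y = -64y, ∂L/∂y' = y'.
The Euler-Lagrange equation d/dx(∂L/∂y') − ∂L/∂y = 0 reduces to
    y'' + 64 y = 0.
Its general solution is
    y(x) = A sin(8x) + B cos(8x),
with A, B fixed by the endpoint conditions.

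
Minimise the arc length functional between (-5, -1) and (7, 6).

Arc-length functional: J[y] = ∫ sqrt(1 + (y')^2) dx.
Lagrangian L = sqrt(1 + (y')^2) has no explicit y dependence, so ∂L/∂y = 0 and the Euler-Lagrange equation gives
    d/dx( y' / sqrt(1 + (y')^2) ) = 0  ⇒  y' / sqrt(1 + (y')^2) = const.
Hence y' is constant, so y(x) is affine.
Fitting the endpoints (-5, -1) and (7, 6):
    slope m = (6 − (-1)) / (7 − (-5)) = 7/12,
    intercept c = (-1) − m·(-5) = 23/12.
Extremal: y(x) = (7/12) x + 23/12.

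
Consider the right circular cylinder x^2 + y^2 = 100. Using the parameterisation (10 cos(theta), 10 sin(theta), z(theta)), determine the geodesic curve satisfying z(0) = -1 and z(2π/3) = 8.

Parameterise the cylinder of radius R = 10 as
    r(θ) = (10 cos θ, 10 sin θ, z(θ)).
The arc-length element is
    ds = sqrt(100 + (dz/dθ)^2) dθ,
so the Lagrangian is L = sqrt(100 + z'^2).
L depends on z' only, not on z or θ, so ∂L/∂z = 0 and
    ∂L/∂z' = z' / sqrt(100 + z'^2).
The Euler-Lagrange equation gives
    d/dθ( z' / sqrt(100 + z'^2) ) = 0,
so z' is constant. Integrating once:
    z(θ) = a θ + b,
a helix on the cylinder (a straight line when the cylinder is unrolled). The constants a, b are determined by the endpoint conditions.
With endpoint conditions z(0) = -1 and z(2π/3) = 8: from z(0) = b we get b = -1, and a·2π/3 + -1 = 8 gives a = 27/(2π), so
    z(θ) = (27/(2π)) θ − 1.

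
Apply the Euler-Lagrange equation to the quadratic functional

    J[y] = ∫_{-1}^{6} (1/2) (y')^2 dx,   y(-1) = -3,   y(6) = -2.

The Lagrangian is L = (1/2) (y')^2.
Compute ∂L/∂y = 0, ∂L/∂y' = y'.
The Euler-Lagrange equation d/dx(∂L/∂y') − ∂L/∂y = 0 reduces to
    y'' = 0.
Its general solution is
    y(x) = A x + B,
with A, B fixed by the endpoint conditions.
Applying the endpoint conditions y(-1) = -3 and y(6) = -2: solve A·-1 + B = -3 and A·6 + B = -2. Subtracting gives A(6 − -1) = -2 − -3, so A = 1/7, and B = -3 − A·-1 = -20/7. Therefore
    y(x) = (1/7) x - 20/7.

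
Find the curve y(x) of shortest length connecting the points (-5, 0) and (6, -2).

Arc-length functional: J[y] = ∫ sqrt(1 + (y')^2) dx.
Lagrangian L = sqrt(1 + (y')^2) has no explicit y dependence, so ∂L/∂y = 0 and the Euler-Lagrange equation gives
    d/dx( y' / sqrt(1 + (y')^2) ) = 0  ⇒  y' / sqrt(1 + (y')^2) = const.
Hence y' is constant, so y(x) is affine.
Fitting the endpoints (-5, 0) and (6, -2):
    slope m = ((-2) − 0) / (6 − (-5)) = -2/11,
    intercept c = 0 − m·(-5) = -10/11.
Extremal: y(x) = (-2/11) x - 10/11.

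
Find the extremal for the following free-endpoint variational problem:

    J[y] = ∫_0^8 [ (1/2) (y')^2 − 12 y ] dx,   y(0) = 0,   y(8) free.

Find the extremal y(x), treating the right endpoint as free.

The Lagrangian L = (1/2) (y')^2 − 12 y gives
    ∂L/∂y = −12,   ∂L/∂y' = y'.
Euler-Lagrange: d/dx(y') − (−12) = 0, i.e. y'' + 12 = 0, so
    y(x) = −(12/2) x^2 + C1 x + C2.
Fixed left endpoint y(0) = 0 ⇒ C2 = 0.
The right endpoint x = 8 is free, so the natural (transversality) condition is ∂L/∂y' |_{x=8} = 0, i.e. y'(8) = 0.
Compute y'(x) = −12 x + C1, so y'(8) = −96 + C1 = 0 ⇒ C1 = 96.
Therefore the extremal is
    y(x) = −6 x^2 + 96 x.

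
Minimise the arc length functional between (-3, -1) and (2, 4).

Arc-length functional: J[y] = ∫ sqrt(1 + (y')^2) dx.
Lagrangian L = sqrt(1 + (y')^2) has no explicit y dependence, so ∂L/∂y = 0 and the Euler-Lagrange equation gives
    d/dx( y' / sqrt(1 + (y')^2) ) = 0  ⇒  y' / sqrt(1 + (y')^2) = const.
Hence y' is constant, so y(x) is affine.
Fitting the endpoints (-3, -1) and (2, 4):
    slope m = (4 − (-1)) / (2 − (-3)) = 1,
    intercept c = (-1) − m·(-3) = 2.
Extremal: y(x) = x + 2.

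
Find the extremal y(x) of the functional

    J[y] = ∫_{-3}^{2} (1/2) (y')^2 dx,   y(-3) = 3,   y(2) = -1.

The Lagrangian is L = (1/2) (y')^2.
Compute ∂L/∂y = 0, ∂L/∂y' = y'.
The Euler-Lagrange equation d/dx(∂L/∂y') − ∂L/∂y = 0 reduces to
    y'' = 0.
Its general solution is
    y(x) = A x + B,
with A, B fixed by the endpoint conditions.
Applying the endpoint conditions y(-3) = 3 and y(2) = -1: solve A·-3 + B = 3 and A·2 + B = -1. Subtracting gives A(2 − -3) = -1 − 3, so A = -4/5, and B = 3 − A·-3 = 3/5. Therefore
    y(x) = (-4/5) x + 3/5.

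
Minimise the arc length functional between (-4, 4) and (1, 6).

Arc-length functional: J[y] = ∫ sqrt(1 + (y')^2) dx.
Lagrangian L = sqrt(1 + (y')^2) has no explicit y dependence, so ∂L/∂y = 0 and the Euler-Lagrange equation gives
    d/dx( y' / sqrt(1 + (y')^2) ) = 0  ⇒  y' / sqrt(1 + (y')^2) = const.
Hence y' is constant, so y(x) is affine.
Fitting the endpoints (-4, 4) and (1, 6):
    slope m = (6 − 4) / (1 − (-4)) = 2/5,
    intercept c = 4 − m·(-4) = 28/5.
Extremal: y(x) = (2/5) x + 28/5.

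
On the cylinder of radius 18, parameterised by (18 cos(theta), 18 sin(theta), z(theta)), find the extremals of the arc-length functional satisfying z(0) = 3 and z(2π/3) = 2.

Parameterise the cylinder of radius R = 18 as
    r(θ) = (18 cos θ, 18 sin θ, z(θ)).
The arc-length element is
    ds = sqrt(324 + (dz/dθ)^2) dθ,
so the Lagrangian is L = sqrt(324 + z'^2).
L depends on z' only, not on z or θ, so ∂L/∂z = 0 and
    ∂L/∂z' = z' / sqrt(324 + z'^2).
The Euler-Lagrange equation gives
    d/dθ( z' / sqrt(324 + z'^2) ) = 0,
so z' is constant. Integrating once:
    z(θ) = a θ + b,
a helix on the cylinder (a straight line when the cylinder is unrolled). The constants a, b are determined by the endpoint conditions.
With endpoint conditions z(0) = 3 and z(2π/3) = 2: from z(0) = b we get b = 3, and a·2π/3 + 3 = 2 gives a = -3/(2π), so
    z(θ) = (-3/(2π)) θ + 3.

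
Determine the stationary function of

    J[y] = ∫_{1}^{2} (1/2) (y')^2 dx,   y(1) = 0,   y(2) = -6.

The Lagrangian is L = (1/2) (y')^2.
Compute ∂L/∂y = 0, ∂L/∂y' = y'.
The Euler-Lagrange equation d/dx(∂L/∂y') − ∂L/∂y = 0 reduces to
    y'' = 0.
Its general solution is
    y(x) = A x + B,
with A, B fixed by the endpoint conditions.
Applying the endpoint conditions y(1) = 0 and y(2) = -6: solve A·1 + B = 0 and A·2 + B = -6. Subtracting gives A(2 − 1) = -6 − 0, so A = -6, and B = 0 − A·1 = 6. Therefore
    y(x) = -6 x + 6.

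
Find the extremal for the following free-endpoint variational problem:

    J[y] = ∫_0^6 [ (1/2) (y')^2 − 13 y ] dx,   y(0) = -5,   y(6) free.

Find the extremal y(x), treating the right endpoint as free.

The Lagrangian L = (1/2) (y')^2 − 13 y gives
    ∂L/∂y = −13,   ∂L/∂y' = y'.
Euler-Lagrange: d/dx(y') − (−13) = 0, i.e. y'' + 13 = 0, so
    y(x) = −(13/2) x^2 + C1 x + C2.
Fixed left endpoint y(0) = -5 ⇒ C2 = -5.
The right endpoint x = 6 is free, so the natural (transversality) condition is ∂L/∂y' |_{x=6} = 0, i.e. y'(6) = 0.
Compute y'(x) = −13 x + C1, so y'(6) = −78 + C1 = 0 ⇒ C1 = 78.
Therefore the extremal is
    y(x) = −(13/2) x^2 + 78 x − 5.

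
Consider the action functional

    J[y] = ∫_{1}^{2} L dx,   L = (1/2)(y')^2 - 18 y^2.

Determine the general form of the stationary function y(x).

The Lagrangian is L = (1/2)(y')^2 - 18 y^2.
∂L/∂y = -36y.
∂L/∂y' = y'.
The Euler-Lagrange equation d/dx(∂L/∂y') − ∂L/∂y = 0 becomes:
    y'' + 36 y = 0
General solution: y(x) = A sin(6x) + B cos(6x), where A and B are arbitrary constants fixed by the endpoint conditions.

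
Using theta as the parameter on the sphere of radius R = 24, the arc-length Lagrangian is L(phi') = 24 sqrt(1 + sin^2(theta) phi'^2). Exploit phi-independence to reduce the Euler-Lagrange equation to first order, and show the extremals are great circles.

On the sphere of radius R = 24 with spherical coordinates (θ, φ), the induced metric is
    ds^2 = 576(dθ^2 + sin^2(θ) dφ^2).
Parameterise by θ; the arc-length functional is
    J[φ] = ∫ 24 sqrt(1 + sin^2(θ) (dφ/dθ)^2) dθ,
so L = 24 sqrt(1 + sin^2(θ) φ'^2). Compute
    ∂L/∂φ = 0  (L has no explicit φ dependence),
    ∂L/∂φ' = 24 sin^2(θ) φ' / sqrt(1 + sin^2(θ) φ'^2).
Since ∂L/∂φ = 0, the Euler-Lagrange equation
    d/dθ(∂L/∂φ') − ∂L/∂φ = 0
reduces to d/dθ(∂L/∂φ') = 0, i.e. the momentum conjugate to φ is conserved:
    24 sin^2(θ) φ' / sqrt(1 + sin^2(θ) φ'^2) = C.
The overall factor of 24 is constant, so dividing through gives Clairaut's relation sin^2(θ) φ' / sqrt(1 + sin^2(θ) φ'^2) = C' (with C' = C/24). Solving for φ' and integrating gives the great-circle family
    cot(θ) = A cos(φ − φ_0),
i.e. the intersection of the sphere with a plane through the origin. The two constants A and φ_0 (equivalently C and one phase) are fixed by the two endpoint conditions.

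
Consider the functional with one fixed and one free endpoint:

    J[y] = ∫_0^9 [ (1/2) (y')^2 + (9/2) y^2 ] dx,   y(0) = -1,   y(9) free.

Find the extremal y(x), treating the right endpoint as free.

The Lagrangian L = (1/2) (y')^2 + (9/2) y^2 gives
    ∂L/∂y = 9 y,   ∂L/∂y' = y'.
Euler-Lagrange: y'' − 9 y = 0.
With k = 3, the general solution is
    y(x) = A cosh(3 x) + B sinh(3 x).
Fixed left endpoint y(0) = -1 ⇒ A = -1.
The right endpoint x = 9 is free, so the natural (transversality) condition is ∂L/∂y' |_{x=9} = 0, i.e. y'(9) = 0.
Compute y'(x) = A k sinh(k x) + B k cosh(k x), so
    y'(9) = A k sinh(k·9) + B k cosh(k·9) = 0
    ⇒ B = −A tanh(k·9) = tanh(3·9).
Therefore the extremal is
    y(x) = −cosh(3 x) + tanh(3·9) sinh(3 x).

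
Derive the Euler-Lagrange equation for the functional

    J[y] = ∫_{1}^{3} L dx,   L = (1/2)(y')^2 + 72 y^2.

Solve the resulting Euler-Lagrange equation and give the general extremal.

The Lagrangian is L = (1/2)(y')^2 + 72 y^2.
∂L/∂y = 144y.
∂L/∂y' = y'.
The Euler-Lagrange equation d/dx(∂L/∂y') − ∂L/∂y = 0 becomes:
    y'' - 144 y = 0
General solution: y(x) = A e^(12x) + B e^(-12x), where A and B are arbitrary constants fixed by the endpoint conditions.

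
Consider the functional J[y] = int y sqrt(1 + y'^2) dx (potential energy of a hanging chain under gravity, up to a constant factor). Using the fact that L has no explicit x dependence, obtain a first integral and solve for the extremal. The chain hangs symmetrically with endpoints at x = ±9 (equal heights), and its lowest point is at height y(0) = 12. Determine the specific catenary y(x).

The Lagrangian L(y, y') = y sqrt(1 + y'^2) has no explicit x dependence, so the Beltrami identity applies:
    L − y' ∂L/∂y' = C.
Compute ∂L/∂y' = y · y' / sqrt(1 + y'^2). Then
    L − y' ∂L/∂y'
    = y sqrt(1 + y'^2) − y · y'^2 / sqrt(1 + y'^2)
    = y (1 + y'^2 − y'^2) / sqrt(1 + y'^2)
    = y / sqrt(1 + y'^2) = C.
Squaring gives y^2 = C^2 (1 + y'^2), i.e.
    y'^2 = y^2 / C^2 − 1.
Separating variables,
    dy / sqrt(y^2 − C^2) = dx / C,
and integrating gives arccosh(y / C) = (x − a)/C, so
    y(x) = C cosh((x − a)/C),
the catenary. The constants C and a are fixed by the two endpoint conditions (and, for the hanging-chain problem, the length constraint selects C).
Now fit the given data. The endpoints x = ±9 are symmetric at equal height, so the catenary is even about its minimum: a = 0 and y(x) = C cosh(x/C). The lowest point is y(0) = C cosh(0) = C, and we are told y(0) = 12, so C = 12. Therefore
    y(x) = 12 cosh(x/12),
and at the endpoints
    y(±9) = 12 cosh(9/12).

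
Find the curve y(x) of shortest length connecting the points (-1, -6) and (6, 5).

Arc-length functional: J[y] = ∫ sqrt(1 + (y')^2) dx.
Lagrangian L = sqrt(1 + (y')^2) has no explicit y dependence, so ∂L/∂y = 0 and the Euler-Lagrange equation gives
    d/dx( y' / sqrt(1 + (y')^2) ) = 0  ⇒  y' / sqrt(1 + (y')^2) = const.
Hence y' is constant, so y(x) is affine.
Fitting the endpoints (-1, -6) and (6, 5):
    slope m = (5 − (-6)) / (6 − (-1)) = 11/7,
    intercept c = (-6) − m·(-1) = -31/7.
Extremal: y(x) = (11/7) x - 31/7.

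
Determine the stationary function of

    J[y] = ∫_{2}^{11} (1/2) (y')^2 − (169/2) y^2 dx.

The Lagrangian is L = (1/2) (y')^2 − (169/2) y^2.
Compute ∂L/∂y = -169y, ∂L/∂y' = y'.
The Euler-Lagrange equation d/dx(∂L/∂y') − ∂L/∂y = 0 reduces to
    y'' + 169 y = 0.
Its general solution is
    y(x) = A sin(13x) + B cos(13x),
with A, B fixed by the endpoint conditions.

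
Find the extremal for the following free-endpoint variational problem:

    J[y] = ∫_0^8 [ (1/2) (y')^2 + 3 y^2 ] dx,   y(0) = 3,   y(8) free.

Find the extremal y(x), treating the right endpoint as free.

The Lagrangian L = (1/2) (y')^2 + 3 y^2 gives
    ∂L/∂y = 6 y,   ∂L/∂y' = y'.
Euler-Lagrange: y'' − 6 y = 0.
With k = sqrt(6), the general solution is
    y(x) = A cosh(sqrt(6) x) + B sinh(sqrt(6) x).
Fixed left endpoint y(0) = 3 ⇒ A = 3.
The right endpoint x = 8 is free, so the natural (transversality) condition is ∂L/∂y' |_{x=8} = 0, i.e. y'(8) = 0.
Compute y'(x) = A k sinh(k x) + B k cosh(k x), so
    y'(8) = A k sinh(k·8) + B k cosh(k·8) = 0
    ⇒ B = −A tanh(k·8) = − 3 tanh(sqrt(6)·8).
Therefore the extremal is
    y(x) = 3 cosh(sqrt(6) x) − 3 tanh(sqrt(6)·8) sinh(sqrt(6) x).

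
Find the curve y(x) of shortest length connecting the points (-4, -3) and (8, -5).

Arc-length functional: J[y] = ∫ sqrt(1 + (y')^2) dx.
Lagrangian L = sqrt(1 + (y')^2) has no explicit y dependence, so ∂L/∂y = 0 and the Euler-Lagrange equation gives
    d/dx( y' / sqrt(1 + (y')^2) ) = 0  ⇒  y' / sqrt(1 + (y')^2) = const.
Hence y' is constant, so y(x) is affine.
Fitting the endpoints (-4, -3) and (8, -5):
    slope m = ((-5) − (-3)) / (8 − (-4)) = -1/6,
    intercept c = (-3) − m·(-4) = -11/3.
Extremal: y(x) = (-1/6) x - 11/3.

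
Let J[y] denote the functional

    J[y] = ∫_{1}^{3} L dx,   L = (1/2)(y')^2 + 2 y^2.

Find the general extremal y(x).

The Lagrangian is L = (1/2)(y')^2 + 2 y^2.
∂L/∂y = 4y.
∂L/∂y' = y'.
The Euler-Lagrange equation d/dx(∂L/∂y') − ∂L/∂y = 0 becomes:
    y'' - 4 y = 0
General solution: y(x) = A e^(2x) + B e^(-2x), where A and B are arbitrary constants fixed by the endpoint conditions.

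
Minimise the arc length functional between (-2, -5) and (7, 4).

Arc-length functional: J[y] = ∫ sqrt(1 + (y')^2) dx.
Lagrangian L = sqrt(1 + (y')^2) has no explicit y dependence, so ∂L/∂y = 0 and the Euler-Lagrange equation gives
    d/dx( y' / sqrt(1 + (y')^2) ) = 0  ⇒  y' / sqrt(1 + (y')^2) = const.
Hence y' is constant, so y(x) is affine.
Fitting the endpoints (-2, -5) and (7, 4):
    slope m = (4 − (-5)) / (7 − (-2)) = 1,
    intercept c = (-5) − m·(-2) = -3.
Extremal: y(x) = x - 3.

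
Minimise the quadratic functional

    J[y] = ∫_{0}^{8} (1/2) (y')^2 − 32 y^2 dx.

The Lagrangian is L = (1/2) (y')^2 − 32 y^2.
Compute ∂L/∂y = -64y, ∂L/∂y' = y'.
The Euler-Lagrange equation d/dx(∂L/∂y') − ∂L/∂y = 0 reduces to
    y'' + 64 y = 0.
Its general solution is
    y(x) = A sin(8x) + B cos(8x),
with A, B fixed by the endpoint conditions.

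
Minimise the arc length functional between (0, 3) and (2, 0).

Arc-length functional: J[y] = ∫ sqrt(1 + (y')^2) dx.
Lagrangian L = sqrt(1 + (y')^2) has no explicit y dependence, so ∂L/∂y = 0 and the Euler-Lagrange equation gives
    d/dx( y' / sqrt(1 + (y')^2) ) = 0  ⇒  y' / sqrt(1 + (y')^2) = const.
Hence y' is constant, so y(x) is affine.
Fitting the endpoints (0, 3) and (2, 0):
    slope m = (0 − 3) / (2 − 0) = -3/2,
    intercept c = 3 − m·0 = 3.
Extremal: y(x) = (-3/2) x + 3.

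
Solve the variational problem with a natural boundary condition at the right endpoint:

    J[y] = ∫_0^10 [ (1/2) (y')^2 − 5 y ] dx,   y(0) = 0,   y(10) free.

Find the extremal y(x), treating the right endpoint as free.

The Lagrangian L = (1/2) (y')^2 − 5 y gives
    ∂L/∂y = −5,   ∂L/∂y' = y'.
Euler-Lagrange: d/dx(y') − (−5) = 0, i.e. y'' + 5 = 0, so
    y(x) = −(5/2) x^2 + C1 x + C2.
Fixed left endpoint y(0) = 0 ⇒ C2 = 0.
The right endpoint x = 10 is free, so the natural (transversality) condition is ∂L/∂y' |_{x=10} = 0, i.e. y'(10) = 0.
Compute y'(x) = −5 x + C1, so y'(10) = −50 + C1 = 0 ⇒ C1 = 50.
Therefore the extremal is
    y(x) = −(5/2) x^2 + 50 x.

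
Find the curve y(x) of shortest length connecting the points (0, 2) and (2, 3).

Arc-length functional: J[y] = ∫ sqrt(1 + (y')^2) dx.
Lagrangian L = sqrt(1 + (y')^2) has no explicit y dependence, so ∂L/∂y = 0 and the Euler-Lagrange equation gives
    d/dx( y' / sqrt(1 + (y')^2) ) = 0  ⇒  y' / sqrt(1 + (y')^2) = const.
Hence y' is constant, so y(x) is affine.
Fitting the endpoints (0, 2) and (2, 3):
    slope m = (3 − 2) / (2 − 0) = 1/2,
    intercept c = 2 − m·0 = 2.
Extremal: y(x) = (1/2) x + 2.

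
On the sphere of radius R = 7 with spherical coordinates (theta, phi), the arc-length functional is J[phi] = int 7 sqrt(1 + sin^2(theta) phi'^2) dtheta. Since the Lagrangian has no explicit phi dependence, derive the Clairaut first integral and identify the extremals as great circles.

On the sphere of radius R = 7 with spherical coordinates (θ, φ), the induced metric is
    ds^2 = 49(dθ^2 + sin^2(θ) dφ^2).
Parameterise by θ; the arc-length functional is
    J[φ] = ∫ 7 sqrt(1 + sin^2(θ) (dφ/dθ)^2) dθ,
so L = 7 sqrt(1 + sin^2(θ) φ'^2). Compute
    ∂L/∂φ = 0  (L has no explicit φ dependence),
    ∂L/∂φ' = 7 sin^2(θ) φ' / sqrt(1 + sin^2(θ) φ'^2).
Since ∂L/∂φ = 0, the Euler-Lagrange equation
    d/dθ(∂L/∂φ') − ∂L/∂φ = 0
reduces to d/dθ(∂L/∂φ') = 0, i.e. the momentum conjugate to φ is conserved:
    7 sin^2(θ) φ' / sqrt(1 + sin^2(θ) φ'^2) = C.
The overall factor of 7 is constant, so dividing through gives Clairaut's relation sin^2(θ) φ' / sqrt(1 + sin^2(θ) φ'^2) = C' (with C' = C/7). Solving for φ' and integrating gives the great-circle family
    cot(θ) = A cos(φ − φ_0),
i.e. the intersection of the sphere with a plane through the origin. The two constants A and φ_0 (equivalently C and one phase) are fixed by the two endpoint conditions.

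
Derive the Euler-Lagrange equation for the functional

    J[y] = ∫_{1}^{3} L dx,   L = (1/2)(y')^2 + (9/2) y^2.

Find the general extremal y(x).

The Lagrangian is L = (1/2)(y')^2 + (9/2) y^2.
∂L/∂y = 9y.
∂L/∂y' = y'.
The Euler-Lagrange equation d/dx(∂L/∂y') − ∂L/∂y = 0 becomes:
    y'' - 9 y = 0
General solution: y(x) = A e^(3x) + B e^(-3x), where A and B are arbitrary constants fixed by the endpoint conditions.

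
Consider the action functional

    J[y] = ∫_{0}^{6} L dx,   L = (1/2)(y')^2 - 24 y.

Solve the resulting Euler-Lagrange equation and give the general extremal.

The Lagrangian is L = (1/2)(y')^2 - 24 y.
∂L/∂y = -24.
∂L/∂y' = y'.
The Euler-Lagrange equation d/dx(∂L/∂y') − ∂L/∂y = 0 becomes:
    y'' + 24 = 0
General solution: y(x) = -12 x^2 + A x + B, where A and B are arbitrary constants fixed by the endpoint conditions.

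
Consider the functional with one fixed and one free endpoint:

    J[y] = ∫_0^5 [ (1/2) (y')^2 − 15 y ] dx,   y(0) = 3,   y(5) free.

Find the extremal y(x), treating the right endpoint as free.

The Lagrangian L = (1/2) (y')^2 − 15 y gives
    ∂L/∂y = −15,   ∂L/∂y' = y'.
Euler-Lagrange: d/dx(y') − (−15) = 0, i.e. y'' + 15 = 0, so
    y(x) = −(15/2) x^2 + C1 x + C2.
Fixed left endpoint y(0) = 3 ⇒ C2 = 3.
The right endpoint x = 5 is free, so the natural (transversality) condition is ∂L/∂y' |_{x=5} = 0, i.e. y'(5) = 0.
Compute y'(x) = −15 x + C1, so y'(5) = −75 + C1 = 0 ⇒ C1 = 75.
Therefore the extremal is
    y(x) = −(15/2) x^2 + 75 x + 3.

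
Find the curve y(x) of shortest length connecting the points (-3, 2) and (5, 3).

Arc-length functional: J[y] = ∫ sqrt(1 + (y')^2) dx.
Lagrangian L = sqrt(1 + (y')^2) has no explicit y dependence, so ∂L/∂y = 0 and the Euler-Lagrange equation gives
    d/dx( y' / sqrt(1 + (y')^2) ) = 0  ⇒  y' / sqrt(1 + (y')^2) = const.
Hence y' is constant, so y(x) is affine.
Fitting the endpoints (-3, 2) and (5, 3):
    slope m = (3 − 2) / (5 − (-3)) = 1/8,
    intercept c = 2 − m·(-3) = 19/8.
Extremal: y(x) = (1/8) x + 19/8.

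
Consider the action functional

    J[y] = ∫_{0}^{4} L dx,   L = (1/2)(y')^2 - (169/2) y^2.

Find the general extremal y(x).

The Lagrangian is L = (1/2)(y')^2 - (169/2) y^2.
∂L/∂y = -169y.
∂L/∂y' = y'.
The Euler-Lagrange equation d/dx(∂L/∂y') − ∂L/∂y = 0 becomes:
    y'' + 169 y = 0
General solution: y(x) = A sin(13x) + B cos(13x), where A and B are arbitrary constants fixed by the endpoint conditions.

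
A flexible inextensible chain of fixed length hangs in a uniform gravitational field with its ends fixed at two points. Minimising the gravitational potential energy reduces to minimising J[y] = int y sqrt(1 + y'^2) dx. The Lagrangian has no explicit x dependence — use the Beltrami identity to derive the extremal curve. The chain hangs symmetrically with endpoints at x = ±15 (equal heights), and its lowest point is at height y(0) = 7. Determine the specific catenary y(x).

The Lagrangian L(y, y') = y sqrt(1 + y'^2) has no explicit x dependence, so the Beltrami identity applies:
    L − y' ∂L/∂y' = C.
Compute ∂L/∂y' = y · y' / sqrt(1 + y'^2). Then
    L − y' ∂L/∂y'
    = y sqrt(1 + y'^2) − y · y'^2 / sqrt(1 + y'^2)
    = y (1 + y'^2 − y'^2) / sqrt(1 + y'^2)
    = y / sqrt(1 + y'^2) = C.
Squaring gives y^2 = C^2 (1 + y'^2), i.e.
    y'^2 = y^2 / C^2 − 1.
Separating variables,
    dy / sqrt(y^2 − C^2) = dx / C,
and integrating gives arccosh(y / C) = (x − a)/C, so
    y(x) = C cosh((x − a)/C),
the catenary. The constants C and a are fixed by the two endpoint conditions (and, for the hanging-chain problem, the length constraint selects C).
Now fit the given data. The endpoints x = ±15 are symmetric at equal height, so the catenary is even about its minimum: a = 0 and y(x) = C cosh(x/C). The lowest point is y(0) = C cosh(0) = C, and we are told y(0) = 7, so C = 7. Therefore
    y(x) = 7 cosh(x/7),
and at the endpoints
    y(±15) = 7 cosh(15/7).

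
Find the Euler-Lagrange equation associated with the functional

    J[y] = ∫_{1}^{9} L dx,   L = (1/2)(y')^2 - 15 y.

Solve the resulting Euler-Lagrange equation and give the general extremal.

The Lagrangian is L = (1/2)(y')^2 - 15 y.
∂L/∂y = -15.
∂L/∂y' = y'.
The Euler-Lagrange equation d/dx(∂L/∂y') − ∂L/∂y = 0 becomes:
    y'' + 15 = 0
General solution: y(x) = -(15/2) x^2 + A x + B, where A and B are arbitrary constants fixed by the endpoint conditions.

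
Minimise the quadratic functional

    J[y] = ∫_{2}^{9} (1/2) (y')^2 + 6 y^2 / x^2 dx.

The Lagrangian is L = (1/2) (y')^2 + 6 y^2 / x^2.
Compute ∂L/∂y = 12y/x^2, ∂L/∂y' = y'.
The Euler-Lagrange equation d/dx(∂L/∂y') − ∂L/∂y = 0 reduces to
    y'' − 12/x^2 · y = 0  (x > 0).
Its general solution is
    y(x) = A x^4 + B x^(-3),
with A, B fixed by the endpoint conditions.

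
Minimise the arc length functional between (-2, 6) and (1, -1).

Arc-length functional: J[y] = ∫ sqrt(1 + (y')^2) dx.
Lagrangian L = sqrt(1 + (y')^2) has no explicit y dependence, so ∂L/∂y = 0 and the Euler-Lagrange equation gives
    d/dx( y' / sqrt(1 + (y')^2) ) = 0  ⇒  y' / sqrt(1 + (y')^2) = const.
Hence y' is constant, so y(x) is affine.
Fitting the endpoints (-2, 6) and (1, -1):
    slope m = ((-1) − 6) / (1 − (-2)) = -7/3,
    intercept c = 6 − m·(-2) = 4/3.
Extremal: y(x) = (-7/3) x + 4/3.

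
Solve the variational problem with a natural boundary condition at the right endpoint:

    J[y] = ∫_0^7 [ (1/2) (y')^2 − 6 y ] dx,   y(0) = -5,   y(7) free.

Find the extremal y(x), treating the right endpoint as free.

The Lagrangian L = (1/2) (y')^2 − 6 y gives
    ∂L/∂y = −6,   ∂L/∂y' = y'.
Euler-Lagrange: d/dx(y') − (−6) = 0, i.e. y'' + 6 = 0, so
    y(x) = −(6/2) x^2 + C1 x + C2.
Fixed left endpoint y(0) = -5 ⇒ C2 = -5.
The right endpoint x = 7 is free, so the natural (transversality) condition is ∂L/∂y' |_{x=7} = 0, i.e. y'(7) = 0.
Compute y'(x) = −6 x + C1, so y'(7) = −42 + C1 = 0 ⇒ C1 = 42.
Therefore the extremal is
    y(x) = −3 x^2 + 42 x − 5.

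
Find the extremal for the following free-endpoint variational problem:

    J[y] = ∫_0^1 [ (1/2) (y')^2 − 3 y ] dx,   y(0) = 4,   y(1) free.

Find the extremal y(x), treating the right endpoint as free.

The Lagrangian L = (1/2) (y')^2 − 3 y gives
    ∂L/∂y = −3,   ∂L/∂y' = y'.
Euler-Lagrange: d/dx(y') − (−3) = 0, i.e. y'' + 3 = 0, so
    y(x) = −(3/2) x^2 + C1 x + C2.
Fixed left endpoint y(0) = 4 ⇒ C2 = 4.
The right endpoint x = 1 is free, so the natural (transversality) condition is ∂L/∂y' |_{x=1} = 0, i.e. y'(1) = 0.
Compute y'(x) = −3 x + C1, so y'(1) = −3 + C1 = 0 ⇒ C1 = 3.
Therefore the extremal is
    y(x) = −(3/2) x^2 + 3 x + 4.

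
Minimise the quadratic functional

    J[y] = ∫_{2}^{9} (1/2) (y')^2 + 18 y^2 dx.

The Lagrangian is L = (1/2) (y')^2 + 18 y^2.
Compute ∂L/∂y = 36y, ∂L/∂y' = y'.
The Euler-Lagrange equation d/dx(∂L/∂y') − ∂L/∂y = 0 reduces to
    y'' − 36 y = 0.
Its general solution is
    y(x) = A e^(6x) + B e^(−6x),
with A, B fixed by the endpoint conditions.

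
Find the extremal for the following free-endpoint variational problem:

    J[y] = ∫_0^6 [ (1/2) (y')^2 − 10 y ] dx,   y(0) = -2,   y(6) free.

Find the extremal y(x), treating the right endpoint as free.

The Lagrangian L = (1/2) (y')^2 − 10 y gives
    ∂L/∂y = −10,   ∂L/∂y' = y'.
Euler-Lagrange: d/dx(y') − (−10) = 0, i.e. y'' + 10 = 0, so
    y(x) = −(10/2) x^2 + C1 x + C2.
Fixed left endpoint y(0) = -2 ⇒ C2 = -2.
The right endpoint x = 6 is free, so the natural (transversality) condition is ∂L/∂y' |_{x=6} = 0, i.e. y'(6) = 0.
Compute y'(x) = −10 x + C1, so y'(6) = −60 + C1 = 0 ⇒ C1 = 60.
Therefore the extremal is
    y(x) = −5 x^2 + 60 x − 2.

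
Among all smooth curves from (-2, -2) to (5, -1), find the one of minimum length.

Arc-length functional: J[y] = ∫ sqrt(1 + (y')^2) dx.
Lagrangian L = sqrt(1 + (y')^2) has no explicit y dependence, so ∂L/∂y = 0 and the Euler-Lagrange equation gives
    d/dx( y' / sqrt(1 + (y')^2) ) = 0  ⇒  y' / sqrt(1 + (y')^2) = const.
Hence y' is constant, so y(x) is affine.
Fitting the endpoints (-2, -2) and (5, -1):
    slope m = ((-1) − (-2)) / (5 − (-2)) = 1/7,
    intercept c = (-2) − m·(-2) = -12/7.
Extremal: y(x) = (1/7) x - 12/7.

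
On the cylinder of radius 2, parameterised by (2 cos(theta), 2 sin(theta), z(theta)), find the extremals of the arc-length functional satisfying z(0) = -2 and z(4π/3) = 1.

Parameterise the cylinder of radius R = 2 as
    r(θ) = (2 cos θ, 2 sin θ, z(θ)).
The arc-length element is
    ds = sqrt(4 + (dz/dθ)^2) dθ,
so the Lagrangian is L = sqrt(4 + z'^2).
L depends on z' only, not on z or θ, so ∂L/∂z = 0 and
    ∂L/∂z' = z' / sqrt(4 + z'^2).
The Euler-Lagrange equation gives
    d/dθ( z' / sqrt(4 + z'^2) ) = 0,
so z' is constant. Integrating once:
    z(θ) = a θ + b,
a helix on the cylinder (a straight line when the cylinder is unrolled). The constants a, b are determined by the endpoint conditions.
With endpoint conditions z(0) = -2 and z(4π/3) = 1: from z(0) = b we get b = -2, and a·4π/3 + -2 = 1 gives a = 9/(4π), so
    z(θ) = (9/(4π)) θ − 2.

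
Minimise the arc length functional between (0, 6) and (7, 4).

Arc-length functional: J[y] = ∫ sqrt(1 + (y')^2) dx.
Lagrangian L = sqrt(1 + (y')^2) has no explicit y dependence, so ∂L/∂y = 0 and the Euler-Lagrange equation gives
    d/dx( y' / sqrt(1 + (y')^2) ) = 0  ⇒  y' / sqrt(1 + (y')^2) = const.
Hence y' is constant, so y(x) is affine.
Fitting the endpoints (0, 6) and (7, 4):
    slope m = (4 − 6) / (7 − 0) = -2/7,
    intercept c = 6 − m·0 = 6.
Extremal: y(x) = (-2/7) x + 6.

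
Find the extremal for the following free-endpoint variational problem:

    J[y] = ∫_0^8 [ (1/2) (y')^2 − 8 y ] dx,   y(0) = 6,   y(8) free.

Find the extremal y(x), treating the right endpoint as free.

The Lagrangian L = (1/2) (y')^2 − 8 y gives
    ∂L/∂y = −8,   ∂L/∂y' = y'.
Euler-Lagrange: d/dx(y') − (−8) = 0, i.e. y'' + 8 = 0, so
    y(x) = −(8/2) x^2 + C1 x + C2.
Fixed left endpoint y(0) = 6 ⇒ C2 = 6.
The right endpoint x = 8 is free, so the natural (transversality) condition is ∂L/∂y' |_{x=8} = 0, i.e. y'(8) = 0.
Compute y'(x) = −8 x + C1, so y'(8) = −64 + C1 = 0 ⇒ C1 = 64.
Therefore the extremal is
    y(x) = −4 x^2 + 64 x + 6.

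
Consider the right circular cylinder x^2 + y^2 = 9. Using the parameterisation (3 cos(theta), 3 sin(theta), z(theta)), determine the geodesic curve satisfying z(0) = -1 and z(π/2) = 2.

Parameterise the cylinder of radius R = 3 as
    r(θ) = (3 cos θ, 3 sin θ, z(θ)).
The arc-length element is
    ds = sqrt(9 + (dz/dθ)^2) dθ,
so the Lagrangian is L = sqrt(9 + z'^2).
L depends on z' only, not on z or θ, so ∂L/∂z = 0 and
    ∂L/∂z' = z' / sqrt(9 + z'^2).
The Euler-Lagrange equation gives
    d/dθ( z' / sqrt(9 + z'^2) ) = 0,
so z' is constant. Integrating once:
    z(θ) = a θ + b,
a helix on the cylinder (a straight line when the cylinder is unrolled). The constants a, b are determined by the endpoint conditions.
With endpoint conditions z(0) = -1 and z(π/2) = 2: from z(0) = b we get b = -1, and a·π/2 + -1 = 2 gives a = 6/π, so
    z(θ) = (6/π) θ − 1.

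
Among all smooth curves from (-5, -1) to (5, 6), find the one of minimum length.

Arc-length functional: J[y] = ∫ sqrt(1 + (y')^2) dx.
Lagrangian L = sqrt(1 + (y')^2) has no explicit y dependence, so ∂L/∂y = 0 and the Euler-Lagrange equation gives
    d/dx( y' / sqrt(1 + (y')^2) ) = 0  ⇒  y' / sqrt(1 + (y')^2) = const.
Hence y' is constant, so y(x) is affine.
Fitting the endpoints (-5, -1) and (5, 6):
    slope m = (6 − (-1)) / (5 − (-5)) = 7/10,
    intercept c = (-1) − m·(-5) = 5/2.
Extremal: y(x) = (7/10) x + 5/2.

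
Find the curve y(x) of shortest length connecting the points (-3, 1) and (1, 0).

Arc-length functional: J[y] = ∫ sqrt(1 + (y')^2) dx.
Lagrangian L = sqrt(1 + (y')^2) has no explicit y dependence, so ∂L/∂y = 0 and the Euler-Lagrange equation gives
    d/dx( y' / sqrt(1 + (y')^2) ) = 0  ⇒  y' / sqrt(1 + (y')^2) = const.
Hence y' is constant, so y(x) is affine.
Fitting the endpoints (-3, 1) and (1, 0):
    slope m = (0 − 1) / (1 − (-3)) = -1/4,
    intercept c = 1 − m·(-3) = 1/4.
Extremal: y(x) = (-1/4) x + 1/4.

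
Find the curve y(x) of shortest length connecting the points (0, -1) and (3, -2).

Arc-length functional: J[y] = ∫ sqrt(1 + (y')^2) dx.
Lagrangian L = sqrt(1 + (y')^2) has no explicit y dependence, so ∂L/∂y = 0 and the Euler-Lagrange equation gives
    d/dx( y' / sqrt(1 + (y')^2) ) = 0  ⇒  y' / sqrt(1 + (y')^2) = const.
Hence y' is constant, so y(x) is affine.
Fitting the endpoints (0, -1) and (3, -2):
    slope m = ((-2) − (-1)) / (3 − 0) = -1/3,
    intercept c = (-1) − m·0 = -1.
Extremal: y(x) = (-1/3) x - 1.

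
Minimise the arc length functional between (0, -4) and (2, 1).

Arc-length functional: J[y] = ∫ sqrt(1 + (y')^2) dx.
Lagrangian L = sqrt(1 + (y')^2) has no explicit y dependence, so ∂L/∂y = 0 and the Euler-Lagrange equation gives
    d/dx( y' / sqrt(1 + (y')^2) ) = 0  ⇒  y' / sqrt(1 + (y')^2) = const.
Hence y' is constant, so y(x) is affine.
Fitting the endpoints (0, -4) and (2, 1):
    slope m = (1 − (-4)) / (2 − 0) = 5/2,
    intercept c = (-4) − m·0 = -4.
Extremal: y(x) = (5/2) x - 4.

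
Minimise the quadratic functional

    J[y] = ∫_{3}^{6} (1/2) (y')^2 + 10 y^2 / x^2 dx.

The Lagrangian is L = (1/2) (y')^2 + 10 y^2 / x^2.
Compute ∂L/∂y = 20y/x^2, ∂L/∂y' = y'.
The Euler-Lagrange equation d/dx(∂L/∂y') − ∂L/∂y = 0 reduces to
    y'' − 20/x^2 · y = 0  (x > 0).
Its general solution is
    y(x) = A x^5 + B x^(-4),
with A, B fixed by the endpoint conditions.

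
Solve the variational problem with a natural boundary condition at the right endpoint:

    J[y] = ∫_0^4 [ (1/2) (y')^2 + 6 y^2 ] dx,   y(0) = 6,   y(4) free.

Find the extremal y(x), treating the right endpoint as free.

The Lagrangian L = (1/2) (y')^2 + 6 y^2 gives
    ∂L/∂y = 12 y,   ∂L/∂y' = y'.
Euler-Lagrange: y'' − 12 y = 0.
With k = sqrt(12), the general solution is
    y(x) = A cosh(sqrt(12) x) + B sinh(sqrt(12) x).
Fixed left endpoint y(0) = 6 ⇒ A = 6.
The right endpoint x = 4 is free, so the natural (transversality) condition is ∂L/∂y' |_{x=4} = 0, i.e. y'(4) = 0.
Compute y'(x) = A k sinh(k x) + B k cosh(k x), so
    y'(4) = A k sinh(k·4) + B k cosh(k·4) = 0
    ⇒ B = −A tanh(k·4) = − 6 tanh(sqrt(12)·4).
Therefore the extremal is
    y(x) = 6 cosh(sqrt(12) x) − 6 tanh(sqrt(12)·4) sinh(sqrt(12) x).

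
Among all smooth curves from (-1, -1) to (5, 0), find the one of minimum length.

Arc-length functional: J[y] = ∫ sqrt(1 + (y')^2) dx.
Lagrangian L = sqrt(1 + (y')^2) has no explicit y dependence, so ∂L/∂y = 0 and the Euler-Lagrange equation gives
    d/dx( y' / sqrt(1 + (y')^2) ) = 0  ⇒  y' / sqrt(1 + (y')^2) = const.
Hence y' is constant, so y(x) is affine.
Fitting the endpoints (-1, -1) and (5, 0):
    slope m = (0 − (-1)) / (5 − (-1)) = 1/6,
    intercept c = (-1) − m·(-1) = -5/6.
Extremal: y(x) = (1/6) x - 5/6.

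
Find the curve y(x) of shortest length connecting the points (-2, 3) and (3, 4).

Arc-length functional: J[y] = ∫ sqrt(1 + (y')^2) dx.
Lagrangian L = sqrt(1 + (y')^2) has no explicit y dependence, so ∂L/∂y = 0 and the Euler-Lagrange equation gives
    d/dx( y' / sqrt(1 + (y')^2) ) = 0  ⇒  y' / sqrt(1 + (y')^2) = const.
Hence y' is constant, so y(x) is affine.
Fitting the endpoints (-2, 3) and (3, 4):
    slope m = (4 − 3) / (3 − (-2)) = 1/5,
    intercept c = 3 − m·(-2) = 17/5.
Extremal: y(x) = (1/5) x + 17/5.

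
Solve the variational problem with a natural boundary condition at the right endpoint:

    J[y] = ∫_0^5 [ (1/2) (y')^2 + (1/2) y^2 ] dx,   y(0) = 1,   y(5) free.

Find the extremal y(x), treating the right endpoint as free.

The Lagrangian L = (1/2) (y')^2 + (1/2) y^2 gives
    ∂L/∂y = 1 y,   ∂L/∂y' = y'.
Euler-Lagrange: y'' − y = 0.
With k = 1, the general solution is
    y(x) = A cosh(x) + B sinh(x).
Fixed left endpoint y(0) = 1 ⇒ A = 1.
The right endpoint x = 5 is free, so the natural (transversality) condition is ∂L/∂y' |_{x=5} = 0, i.e. y'(5) = 0.
Compute y'(x) = A k sinh(k x) + B k cosh(k x), so
    y'(5) = A k sinh(k·5) + B k cosh(k·5) = 0
    ⇒ B = −A tanh(k·5) = − tanh(1·5).
Therefore the extremal is
    y(x) = cosh(1 x) − tanh(1·5) sinh(1 x).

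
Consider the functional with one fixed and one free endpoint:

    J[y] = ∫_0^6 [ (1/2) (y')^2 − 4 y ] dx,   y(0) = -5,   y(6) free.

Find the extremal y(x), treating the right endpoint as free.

The Lagrangian L = (1/2) (y')^2 − 4 y gives
    ∂L/∂y = −4,   ∂L/∂y' = y'.
Euler-Lagrange: d/dx(y') − (−4) = 0, i.e. y'' + 4 = 0, so
    y(x) = −(4/2) x^2 + C1 x + C2.
Fixed left endpoint y(0) = -5 ⇒ C2 = -5.
The right endpoint x = 6 is free, so the natural (transversality) condition is ∂L/∂y' |_{x=6} = 0, i.e. y'(6) = 0.
Compute y'(x) = −4 x + C1, so y'(6) = −24 + C1 = 0 ⇒ C1 = 24.
Therefore the extremal is
    y(x) = −2 x^2 + 24 x − 5.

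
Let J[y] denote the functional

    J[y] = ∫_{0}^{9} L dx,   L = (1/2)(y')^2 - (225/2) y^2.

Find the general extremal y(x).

The Lagrangian is L = (1/2)(y')^2 - (225/2) y^2.
∂L/∂y = -225y.
∂L/∂y' = y'.
The Euler-Lagrange equation d/dx(∂L/∂y') − ∂L/∂y = 0 becomes:
    y'' + 225 y = 0
General solution: y(x) = A sin(15x) + B cos(15x), where A and B are arbitrary constants fixed by the endpoint conditions.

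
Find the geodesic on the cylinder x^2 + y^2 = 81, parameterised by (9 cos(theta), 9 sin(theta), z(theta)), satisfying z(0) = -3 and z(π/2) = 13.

Parameterise the cylinder of radius R = 9 as
    r(θ) = (9 cos θ, 9 sin θ, z(θ)).
The arc-length element is
    ds = sqrt(81 + (dz/dθ)^2) dθ,
so the Lagrangian is L = sqrt(81 + z'^2).
L depends on z' only, not on z or θ, so ∂L/∂z = 0 and
    ∂L/∂z' = z' / sqrt(81 + z'^2).
The Euler-Lagrange equation gives
    d/dθ( z' / sqrt(81 + z'^2) ) = 0,
so z' is constant. Integrating once:
    z(θ) = a θ + b,
a helix on the cylinder (a straight line when the cylinder is unrolled). The constants a, b are determined by the endpoint conditions.
With endpoint conditions z(0) = -3 and z(π/2) = 13: from z(0) = b we get b = -3, and a·π/2 + -3 = 13 gives a = 32/π, so
    z(θ) = (32/π) θ − 3.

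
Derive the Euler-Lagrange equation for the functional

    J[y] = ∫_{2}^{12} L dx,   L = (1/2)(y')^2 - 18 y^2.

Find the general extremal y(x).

The Lagrangian is L = (1/2)(y')^2 - 18 y^2.
∂L/∂y = -36y.
∂L/∂y' = y'.
The Euler-Lagrange equation d/dx(∂L/∂y') − ∂L/∂y = 0 becomes:
    y'' + 36 y = 0
General solution: y(x) = A sin(6x) + B cos(6x), where A and B are arbitrary constants fixed by the endpoint conditions.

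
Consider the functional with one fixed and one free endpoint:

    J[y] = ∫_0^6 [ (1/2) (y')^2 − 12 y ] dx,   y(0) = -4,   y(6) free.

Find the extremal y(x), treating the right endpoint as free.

The Lagrangian L = (1/2) (y')^2 − 12 y gives
    ∂L/∂y = −12,   ∂L/∂y' = y'.
Euler-Lagrange: d/dx(y') − (−12) = 0, i.e. y'' + 12 = 0, so
    y(x) = −(12/2) x^2 + C1 x + C2.
Fixed left endpoint y(0) = -4 ⇒ C2 = -4.
The right endpoint x = 6 is free, so the natural (transversality) condition is ∂L/∂y' |_{x=6} = 0, i.e. y'(6) = 0.
Compute y'(x) = −12 x + C1, so y'(6) = −72 + C1 = 0 ⇒ C1 = 72.
Therefore the extremal is
    y(x) = −6 x^2 + 72 x − 4.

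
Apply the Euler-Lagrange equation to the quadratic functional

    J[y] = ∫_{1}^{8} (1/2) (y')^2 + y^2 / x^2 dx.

The Lagrangian is L = (1/2) (y')^2 + y^2 / x^2.
Compute ∂L/∂y = 2y/x^2, ∂L/∂y' = y'.
The Euler-Lagrange equation d/dx(∂L/∂y') − ∂L/∂y = 0 reduces to
    y'' − 2/x^2 · y = 0  (x > 0).
Its general solution is
    y(x) = A x^2 + B / x,
with A, B fixed by the endpoint conditions.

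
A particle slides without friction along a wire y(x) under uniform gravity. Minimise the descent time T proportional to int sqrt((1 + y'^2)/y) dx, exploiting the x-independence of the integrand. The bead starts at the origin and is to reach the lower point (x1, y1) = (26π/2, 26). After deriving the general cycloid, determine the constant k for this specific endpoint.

The Lagrangian L = sqrt((1 + y'^2) / y) has no explicit x dependence, so the Beltrami identity applies:
    L − y' ∂L/∂y' = C.
Compute ∂L/∂y' = y' / sqrt(y (1 + y'^2)).
Substitute:
    sqrt((1 + y'^2)/y) − y'·y' / sqrt(y (1 + y'^2))
    = (1 + y'^2) / sqrt(y (1 + y'^2)) − y'^2 / sqrt(y (1 + y'^2))
    = 1 / sqrt(y (1 + y'^2)) = C.
Squaring and rearranging gives the first integral
    y (1 + y'^2) = 1/C^2 =: k   (constant).
Solving this first-order ODE by the substitution
    y = (k/2)(1 − cos θ)
yields the cycloid parameterisation
    x(θ) = (k/2)(θ − sin θ),   y(θ) = (k/2)(1 − cos θ).
The constant k is fixed by the endpoint condition.
Now fit the given lower endpoint (x1, y1) = (26π/2, 26). At the bottom of the first arch (θ = π), the parametric equations give
    y(π) = (k/2)(1 − cos π) = k,
    x(π) = (k/2)(π − sin π) = kπ/2.
Matching y(π) = 26 gives k = 26, consistent with x(π) = 26π/2. Therefore the specific cycloid is
    x(θ) = (26/2)(θ − sin θ),   y(θ) = (26/2)(1 − cos θ).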